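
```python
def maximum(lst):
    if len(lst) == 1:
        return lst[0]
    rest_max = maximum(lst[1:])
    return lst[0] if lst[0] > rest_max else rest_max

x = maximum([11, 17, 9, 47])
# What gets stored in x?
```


maximum([11, 17, 9, 47])
= compare 11 with maximum([17, 9, 47])
= compare 17 with maximum([9, 47])
= compare 9 with maximum([47])
Base: maximum([47]) = 47
compare 9 with 47: max = 47
compare 17 with 47: max = 47
compare 11 with 47: max = 47
= 47


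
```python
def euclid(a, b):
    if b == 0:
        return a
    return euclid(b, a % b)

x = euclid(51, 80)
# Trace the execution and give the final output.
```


euclid(51, 80)
= euclid(80, 51 % 80) = euclid(80, 51)
= euclid(51, 80 % 51) = euclid(51, 29)
= euclid(29, 51 % 29) = euclid(29, 22)
= euclid(22, 29 % 22) = euclid(22, 7)
= euclid(7, 22 % 7) = euclid(7, 1)
= euclid(1, 7 % 1) = euclid(1, 0)
b == 0, return a = 1


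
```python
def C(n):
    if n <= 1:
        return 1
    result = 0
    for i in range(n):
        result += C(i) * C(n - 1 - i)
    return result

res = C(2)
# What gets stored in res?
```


C(2)
= sum of C(i) * C(2-1-i) for i in 0..1
  C(0)*C(1) = 1*1 = 1
  C(1)*C(0) = 1*1 = 1
= 1 + 1
= 2


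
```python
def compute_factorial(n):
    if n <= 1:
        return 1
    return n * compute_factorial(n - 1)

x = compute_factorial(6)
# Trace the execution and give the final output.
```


compute_factorial(6)
= 6 * compute_factorial(5)
= 6 * 5 * compute_factorial(4)
= 6 * 5 * 4 * compute_factorial(3)
= 6 * 5 * 4 * 3 * compute_factorial(2)
= 6 * 5 * 4 * 3 * 2 * compute_factorial(1)
= 6 * 5 * 4 * 3 * 2 * 1
= 720


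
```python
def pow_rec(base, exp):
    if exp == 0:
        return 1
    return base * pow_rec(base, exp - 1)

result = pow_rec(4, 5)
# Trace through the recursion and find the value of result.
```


pow_rec(4, 5)
= 4 * pow_rec(4, 4)
= 4 * 4 * pow_rec(4, 3)
= 4 * 4 * 4 * pow_rec(4, 2)
= 4 * 4 * 4 * 4 * pow_rec(4, 1)
= 4 * 4 * 4 * 4 * 4 * pow_rec(4, 0)
= 4 * 4 * 4 * 4 * 4 * 1
= 1024


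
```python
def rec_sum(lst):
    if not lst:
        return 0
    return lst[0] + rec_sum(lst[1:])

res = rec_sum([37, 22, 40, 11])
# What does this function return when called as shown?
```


rec_sum([37, 22, 40, 11])
= 37 + rec_sum([22, 40, 11])
= 37 + 22 + rec_sum([40, 11])
= 37 + 22 + 40 + rec_sum([11])
= 37 + 22 + 40 + 11 + rec_sum([])
= 37 + 22 + 40 + 11 + 0
= 110


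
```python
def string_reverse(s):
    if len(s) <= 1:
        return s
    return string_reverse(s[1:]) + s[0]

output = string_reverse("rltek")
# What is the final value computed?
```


string_reverse("rltek")
= string_reverse("ltek") + "r"
= string_reverse("tek") + "l" + "r"
= string_reverse("ek") + "t" + "l" + "r"
= string_reverse("k") + "e" + "t" + "l" + "r"
= "k" + "e" + "t" + "l" + "r"
= "ketlr"


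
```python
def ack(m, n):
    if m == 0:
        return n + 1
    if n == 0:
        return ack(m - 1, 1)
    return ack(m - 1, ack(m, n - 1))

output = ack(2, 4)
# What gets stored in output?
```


ack(2, 4)
= ack(1, ack(2, 3))
First compute ack(2, 3) = 9
= ack(1, 9)
= 11


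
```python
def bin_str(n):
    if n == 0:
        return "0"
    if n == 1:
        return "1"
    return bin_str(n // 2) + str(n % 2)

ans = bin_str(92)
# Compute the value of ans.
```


bin_str(92)
= bin_str(46) + "0"
= bin_str(23) + "0" + "0"
= bin_str(11) + "1" + "0" + "0"
= bin_str(5) + "1" + "1" + "0" + "0"
= bin_str(2) + "1" + "1" + "1" + "0" + "0"
= bin_str(1) + "0" + "1" + "1" + "1" + "0" + "0"
= "1" + "0" + "1" + "1" + "1" + "0" + "0"
= "1011100"


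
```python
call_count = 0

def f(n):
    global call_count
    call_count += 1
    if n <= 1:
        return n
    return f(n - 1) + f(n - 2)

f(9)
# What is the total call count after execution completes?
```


f(9) calls f(8) and f(7); each non-base call branches into two more.
Let C(k) = total number of calls made by f(k), including the call to f(k) itself.
Base cases: C(0) = 1, C(1) = 1
Recurrence: C(k) = 1 + C(k-1) + C(k-2)
  C(2) = 1 + C(1) + C(0) = 1 + 1 + 1 = 3
  C(3) = 1 + C(2) + C(1) = 1 + 3 + 1 = 5
  C(4) = 1 + C(3) + C(2) = 1 + 5 + 3 = 9
  C(5) = 1 + C(4) + C(3) = 1 + 9 + 5 = 15
  C(6) = 1 + C(5) + C(4) = 1 + 15 + 9 = 25
  C(7) = 1 + C(6) + C(5) = 1 + 25 + 15 = 41
  C(8) = 1 + C(7) + C(6) = 1 + 41 + 25 = 67
  C(9) = 1 + C(8) + C(7) = 1 + 67 + 41 = 109
Total calls = C(9) = 109


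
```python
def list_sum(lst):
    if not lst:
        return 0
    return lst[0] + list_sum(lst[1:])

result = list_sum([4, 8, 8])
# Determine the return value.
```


list_sum([4, 8, 8])
= 4 + list_sum([8, 8])
= 4 + 8 + list_sum([8])
= 4 + 8 + 8 + list_sum([])
= 4 + 8 + 8 + 0
= 20


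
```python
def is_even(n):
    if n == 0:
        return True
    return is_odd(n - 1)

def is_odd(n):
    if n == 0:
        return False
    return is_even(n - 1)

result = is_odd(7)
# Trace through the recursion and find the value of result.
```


is_odd(7)
= is_even(6)
= is_odd(5)
= is_even(4)
= is_odd(3)
= is_even(2)
= is_odd(1)
= is_even(0)
n == 0: return True
= True


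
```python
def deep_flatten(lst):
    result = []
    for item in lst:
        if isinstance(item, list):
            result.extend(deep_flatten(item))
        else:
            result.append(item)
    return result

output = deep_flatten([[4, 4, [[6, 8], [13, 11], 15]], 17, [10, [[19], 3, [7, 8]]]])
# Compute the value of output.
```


deep_flatten([[4, 4, [[6, 8], [13, 11], 15]], 17, [10, [[19], 3, [7, 8]]]])
Processing each element:
  [4, 4, [[6, 8], [13, 11], 15]] is a list -> deep_flatten recursively -> [4, 4, 6, 8, 13, 11, 15]
  17 is not a list -> append 17
  [10, [[19], 3, [7, 8]]] is a list -> deep_flatten recursively -> [10, 19, 3, 7, 8]
= [4, 4, 6, 8, 13, 11, 15, 17, 10, 19, 3, 7, 8]


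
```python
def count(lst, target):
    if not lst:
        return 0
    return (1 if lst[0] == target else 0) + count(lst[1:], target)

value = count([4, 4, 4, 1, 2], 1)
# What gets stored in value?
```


count([4, 4, 4, 1, 2], 1)
lst[0]=4 != 1: 0 + count([4, 4, 1, 2], 1)
lst[0]=4 != 1: 0 + count([4, 1, 2], 1)
lst[0]=4 != 1: 0 + count([1, 2], 1)
lst[0]=1 == 1: 1 + count([2], 1)
lst[0]=2 != 1: 0 + count([], 1)
= 1


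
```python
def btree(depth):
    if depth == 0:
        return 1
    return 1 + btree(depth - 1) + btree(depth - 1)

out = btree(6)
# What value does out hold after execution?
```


btree(6)
= 1 + btree(5) + btree(5)
= 1 + 2 * btree(5)
btree(k) = 2^(k+1) - 1
btree(0) = 1
btree(1) = 3
btree(2) = 7
btree(3) = 15
btree(4) = 31
btree(6) = 2^7 - 1 = 127


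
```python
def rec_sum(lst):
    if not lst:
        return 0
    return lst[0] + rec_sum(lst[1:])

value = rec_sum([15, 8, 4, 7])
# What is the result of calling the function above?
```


rec_sum([15, 8, 4, 7])
= 15 + rec_sum([8, 4, 7])
= 15 + 8 + rec_sum([4, 7])
= 15 + 8 + 4 + rec_sum([7])
= 15 + 8 + 4 + 7 + rec_sum([])
= 15 + 8 + 4 + 7 + 0
= 34


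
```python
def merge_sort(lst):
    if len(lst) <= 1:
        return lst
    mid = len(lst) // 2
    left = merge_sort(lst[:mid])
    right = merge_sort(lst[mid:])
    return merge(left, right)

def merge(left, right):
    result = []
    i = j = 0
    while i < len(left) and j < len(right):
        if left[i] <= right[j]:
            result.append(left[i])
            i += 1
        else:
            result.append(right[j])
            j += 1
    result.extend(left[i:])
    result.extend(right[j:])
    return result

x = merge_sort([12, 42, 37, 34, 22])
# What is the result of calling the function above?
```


merge_sort([12, 42, 37, 34, 22])
Split into [12, 42] and [37, 34, 22]
Left sorted: [12, 42]
Right sorted: [22, 34, 37]
Merge [12, 42] and [22, 34, 37]
= [12, 22, 34, 37, 42]


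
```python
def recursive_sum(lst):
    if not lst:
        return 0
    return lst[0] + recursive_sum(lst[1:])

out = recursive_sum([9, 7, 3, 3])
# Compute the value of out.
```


recursive_sum([9, 7, 3, 3])
= 9 + recursive_sum([7, 3, 3])
= 9 + 7 + recursive_sum([3, 3])
= 9 + 7 + 3 + recursive_sum([3])
= 9 + 7 + 3 + 3 + recursive_sum([])
= 9 + 7 + 3 + 3 + 0
= 22


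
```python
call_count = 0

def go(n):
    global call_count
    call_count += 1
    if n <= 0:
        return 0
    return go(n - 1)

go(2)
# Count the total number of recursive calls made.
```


go(2) calls go(1) calls ... calls go(0)
Total calls: 2 + 1 (for base case) = 3


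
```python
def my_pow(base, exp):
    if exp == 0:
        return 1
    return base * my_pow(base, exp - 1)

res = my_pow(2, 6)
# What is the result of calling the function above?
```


my_pow(2, 6)
= 2 * my_pow(2, 5)
= 2 * 2 * my_pow(2, 4)
= 2 * 2 * 2 * my_pow(2, 3)
= 2 * 2 * 2 * 2 * my_pow(2, 2)
= 2 * 2 * 2 * 2 * 2 * my_pow(2, 1)
= 2 * 2 * 2 * 2 * 2 * 2 * my_pow(2, 0)
= 2 * 2 * 2 * 2 * 2 * 2 * 1
= 64


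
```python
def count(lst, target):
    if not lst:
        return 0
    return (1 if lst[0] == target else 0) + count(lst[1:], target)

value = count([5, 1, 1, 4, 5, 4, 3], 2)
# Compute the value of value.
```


count([5, 1, 1, 4, 5, 4, 3], 2)
lst[0]=5 != 2: 0 + count([1, 1, 4, 5, 4, 3], 2)
lst[0]=1 != 2: 0 + count([1, 4, 5, 4, 3], 2)
lst[0]=1 != 2: 0 + count([4, 5, 4, 3], 2)
lst[0]=4 != 2: 0 + count([5, 4, 3], 2)
lst[0]=5 != 2: 0 + count([4, 3], 2)
lst[0]=4 != 2: 0 + count([3], 2)
lst[0]=3 != 2: 0 + count([], 2)
= 0


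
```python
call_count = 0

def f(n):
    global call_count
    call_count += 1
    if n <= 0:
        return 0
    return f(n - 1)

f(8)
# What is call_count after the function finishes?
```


f(8) calls f(7) calls ... calls f(0)
Total calls: 8 + 1 (for base case) = 9


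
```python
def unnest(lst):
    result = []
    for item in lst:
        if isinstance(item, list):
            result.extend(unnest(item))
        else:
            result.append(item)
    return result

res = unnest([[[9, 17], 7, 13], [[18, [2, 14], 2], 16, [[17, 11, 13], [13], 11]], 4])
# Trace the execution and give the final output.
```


unnest([[[9, 17], 7, 13], [[18, [2, 14], 2], 16, [[17, 11, 13], [13], 11]], 4])
Processing each element:
  [[9, 17], 7, 13] is a list -> unnest recursively -> [9, 17, 7, 13]
  [[18, [2, 14], 2], 16, [[17, 11, 13], [13], 11]] is a list -> unnest recursively -> [18, 2, 14, 2, 16, 17, 11, 13, 13, 11]
  4 is not a list -> append 4
= [9, 17, 7, 13, 18, 2, 14, 2, 16, 17, 11, 13, 13, 11, 4]


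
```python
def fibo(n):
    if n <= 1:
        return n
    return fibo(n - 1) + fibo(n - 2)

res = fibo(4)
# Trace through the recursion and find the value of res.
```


fibo(4)
= fibo(3) + fibo(2)
= (fibo(2) + fibo(1)) + fibo(2)
Computing bottom-up: fibo(0)=0, fibo(1)=1, fibo(2)=1, fibo(3)=2, fibo(4)=3
= 3


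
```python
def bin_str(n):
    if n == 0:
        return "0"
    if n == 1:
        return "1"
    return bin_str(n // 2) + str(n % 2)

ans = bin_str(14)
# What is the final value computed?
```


bin_str(14)
= bin_str(7) + "0"
= bin_str(3) + "1" + "0"
= bin_str(1) + "1" + "1" + "0"
= "1" + "1" + "1" + "0"
= "1110"


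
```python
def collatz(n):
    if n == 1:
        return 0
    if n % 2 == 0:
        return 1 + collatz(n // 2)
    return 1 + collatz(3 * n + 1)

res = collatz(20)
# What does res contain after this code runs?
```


collatz(20)
20 is even -> collatz(10)
10 is even -> collatz(5)
5 is odd -> 3*5+1 = 16 -> collatz(16)
16 is even -> collatz(8)
8 is even -> collatz(4)
4 is even -> collatz(2)
2 is even -> collatz(1)
Reached 1 after 7 steps
= 7


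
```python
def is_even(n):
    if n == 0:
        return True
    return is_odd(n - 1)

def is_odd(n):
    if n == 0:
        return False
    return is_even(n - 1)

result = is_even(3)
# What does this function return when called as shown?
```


is_even(3)
= is_odd(2)
= is_even(1)
= is_odd(0)
n == 0: return False
= False


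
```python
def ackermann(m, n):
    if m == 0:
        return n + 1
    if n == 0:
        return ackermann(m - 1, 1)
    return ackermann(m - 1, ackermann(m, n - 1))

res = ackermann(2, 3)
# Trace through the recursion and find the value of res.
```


ackermann(2, 3)
= ackermann(1, ackermann(2, 2))
First compute ackermann(2, 2) = 7
= ackermann(1, 7)
= 9


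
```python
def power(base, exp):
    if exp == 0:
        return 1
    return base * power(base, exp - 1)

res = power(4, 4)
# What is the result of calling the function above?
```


power(4, 4)
= 4 * power(4, 3)
= 4 * 4 * power(4, 2)
= 4 * 4 * 4 * power(4, 1)
= 4 * 4 * 4 * 4 * power(4, 0)
= 4 * 4 * 4 * 4 * 1
= 256


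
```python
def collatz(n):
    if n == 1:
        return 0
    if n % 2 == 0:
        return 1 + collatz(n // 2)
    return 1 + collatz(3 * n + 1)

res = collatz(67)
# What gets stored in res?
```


collatz(67)
67 is odd -> 3*67+1 = 202 -> collatz(202)
202 is even -> collatz(101)
101 is odd -> 3*101+1 = 304 -> collatz(304)
304 is even -> collatz(152)
152 is even -> collatz(76)
76 is even -> collatz(38)
38 is even -> collatz(19)
19 is odd -> 3*19+1 = 58 -> collatz(58)
58 is even -> collatz(29)
29 is odd -> 3*29+1 = 88 -> collatz(88)
88 is even -> collatz(44)
44 is even -> collatz(22)
22 is even -> collatz(11)
11 is odd -> 3*11+1 = 34 -> collatz(34)
34 is even -> collatz(17)
17 is odd -> 3*17+1 = 52 -> collatz(52)
52 is even -> collatz(26)
26 is even -> collatz(13)
13 is odd -> 3*13+1 = 40 -> collatz(40)
40 is even -> collatz(20)
20 is even -> collatz(10)
10 is even -> collatz(5)
5 is odd -> 3*5+1 = 16 -> collatz(16)
16 is even -> collatz(8)
8 is even -> collatz(4)
4 is even -> collatz(2)
2 is even -> collatz(1)
Reached 1 after 27 steps
= 27


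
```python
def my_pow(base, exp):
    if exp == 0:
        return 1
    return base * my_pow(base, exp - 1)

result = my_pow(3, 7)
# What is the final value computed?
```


my_pow(3, 7)
= 3 * my_pow(3, 6)
= 3 * 3 * my_pow(3, 5)
= 3 * 3 * 3 * my_pow(3, 4)
= 3 * 3 * 3 * 3 * my_pow(3, 3)
= 3 * 3 * 3 * 3 * 3 * my_pow(3, 2)
= 3 * 3 * 3 * 3 * 3 * 3 * my_pow(3, 1)
= 3 * 3 * 3 * 3 * 3 * 3 * 3 * my_pow(3, 0)
= 3 * 3 * 3 * 3 * 3 * 3 * 3 * 1
= 2187


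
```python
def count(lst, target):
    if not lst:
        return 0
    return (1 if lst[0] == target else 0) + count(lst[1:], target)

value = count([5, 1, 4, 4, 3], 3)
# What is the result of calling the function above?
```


count([5, 1, 4, 4, 3], 3)
lst[0]=5 != 3: 0 + count([1, 4, 4, 3], 3)
lst[0]=1 != 3: 0 + count([4, 4, 3], 3)
lst[0]=4 != 3: 0 + count([4, 3], 3)
lst[0]=4 != 3: 0 + count([3], 3)
lst[0]=3 == 3: 1 + count([], 3)
= 1


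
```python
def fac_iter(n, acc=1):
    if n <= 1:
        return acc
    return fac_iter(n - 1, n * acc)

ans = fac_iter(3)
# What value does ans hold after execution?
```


fac_iter(3, 1)
= fac_iter(2, 3 * 1) = fac_iter(2, 3)
= fac_iter(1, 2 * 3) = fac_iter(1, 6)
n <= 1, return acc = 6


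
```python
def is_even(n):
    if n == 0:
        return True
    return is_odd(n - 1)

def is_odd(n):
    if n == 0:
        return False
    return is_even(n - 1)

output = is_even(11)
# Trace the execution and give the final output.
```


is_even(11)
= is_odd(10)
= is_even(9)
= is_odd(8)
= is_even(7)
= is_odd(6)
= is_even(5)
= is_odd(4)
= is_even(3)
= is_odd(2)
= is_even(1)
= is_odd(0)
n == 0: return False
= False


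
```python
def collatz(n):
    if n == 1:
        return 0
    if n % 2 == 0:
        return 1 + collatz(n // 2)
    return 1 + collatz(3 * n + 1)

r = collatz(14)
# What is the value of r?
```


collatz(14)
14 is even -> collatz(7)
7 is odd -> 3*7+1 = 22 -> collatz(22)
22 is even -> collatz(11)
11 is odd -> 3*11+1 = 34 -> collatz(34)
34 is even -> collatz(17)
17 is odd -> 3*17+1 = 52 -> collatz(52)
52 is even -> collatz(26)
26 is even -> collatz(13)
13 is odd -> 3*13+1 = 40 -> collatz(40)
40 is even -> collatz(20)
20 is even -> collatz(10)
10 is even -> collatz(5)
5 is odd -> 3*5+1 = 16 -> collatz(16)
16 is even -> collatz(8)
8 is even -> collatz(4)
4 is even -> collatz(2)
2 is even -> collatz(1)
Reached 1 after 17 steps
= 17


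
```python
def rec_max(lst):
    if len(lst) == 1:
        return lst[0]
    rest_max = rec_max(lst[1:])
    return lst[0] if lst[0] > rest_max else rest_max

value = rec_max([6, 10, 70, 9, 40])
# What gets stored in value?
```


rec_max([6, 10, 70, 9, 40])
= compare 6 with rec_max([10, 70, 9, 40])
= compare 10 with rec_max([70, 9, 40])
= compare 70 with rec_max([9, 40])
= compare 9 with rec_max([40])
Base: rec_max([40]) = 40
compare 9 with 40: max = 40
compare 70 with 40: max = 70
compare 10 with 70: max = 70
compare 6 with 70: max = 70
= 70


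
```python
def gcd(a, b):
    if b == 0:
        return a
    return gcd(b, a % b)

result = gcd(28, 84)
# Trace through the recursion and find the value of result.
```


gcd(28, 84)
= gcd(84, 28 % 84) = gcd(84, 28)
= gcd(28, 84 % 28) = gcd(28, 0)
b == 0, return a = 28


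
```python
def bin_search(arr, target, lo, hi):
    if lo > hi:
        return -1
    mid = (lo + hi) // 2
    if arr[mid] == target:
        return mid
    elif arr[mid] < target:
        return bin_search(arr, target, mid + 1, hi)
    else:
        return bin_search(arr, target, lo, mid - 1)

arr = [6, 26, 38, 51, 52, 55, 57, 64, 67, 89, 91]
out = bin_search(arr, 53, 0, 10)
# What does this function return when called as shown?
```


bin_search(arr, 53, 0, 10)
lo=0, hi=10, mid=5, arr[mid]=55
55 > 53, search left half
lo=0, hi=4, mid=2, arr[mid]=38
38 < 53, search right half
lo=3, hi=4, mid=3, arr[mid]=51
51 < 53, search right half
lo=4, hi=4, mid=4, arr[mid]=52
52 < 53, search right half
lo > hi, target not found, return -1
= -1


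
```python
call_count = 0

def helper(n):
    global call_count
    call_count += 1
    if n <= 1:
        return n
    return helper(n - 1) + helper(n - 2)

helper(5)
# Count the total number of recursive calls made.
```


helper(5) calls helper(4) and helper(3); each non-base call branches into two more.
Let C(k) = total number of calls made by helper(k), including the call to helper(k) itself.
Base cases: C(0) = 1, C(1) = 1
Recurrence: C(k) = 1 + C(k-1) + C(k-2)
  C(2) = 1 + C(1) + C(0) = 1 + 1 + 1 = 3
  C(3) = 1 + C(2) + C(1) = 1 + 3 + 1 = 5
  C(4) = 1 + C(3) + C(2) = 1 + 5 + 3 = 9
  C(5) = 1 + C(4) + C(3) = 1 + 9 + 5 = 15
Total calls = C(5) = 15


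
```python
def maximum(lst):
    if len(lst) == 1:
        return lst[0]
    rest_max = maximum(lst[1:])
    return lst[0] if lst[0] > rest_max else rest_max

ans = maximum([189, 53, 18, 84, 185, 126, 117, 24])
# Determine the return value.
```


maximum([189, 53, 18, 84, 185, 126, 117, 24])
= compare 189 with maximum([53, 18, 84, 185, 126, 117, 24])
= compare 53 with maximum([18, 84, 185, 126, 117, 24])
= compare 18 with maximum([84, 185, 126, 117, 24])
= compare 84 with maximum([185, 126, 117, 24])
= compare 185 with maximum([126, 117, 24])
= compare 126 with maximum([117, 24])
= compare 117 with maximum([24])
Base: maximum([24]) = 24
compare 117 with 24: max = 117
compare 126 with 117: max = 126
compare 185 with 126: max = 185
compare 84 with 185: max = 185
compare 18 with 185: max = 185
compare 53 with 185: max = 185
compare 189 with 185: max = 189
= 189


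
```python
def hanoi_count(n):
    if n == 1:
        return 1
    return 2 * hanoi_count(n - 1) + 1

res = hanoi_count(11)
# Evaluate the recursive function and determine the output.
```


hanoi_count(11)
= 2 * hanoi_count(10) + 1
= 2 * (2 * hanoi_count(9) + 1) + 1
= 2 * (2 * (2 * hanoi_count(8) + 1) + 1) + 1
= 2 * (2 * (2 * (2 * hanoi_count(7) + 1) + 1) + 1) + 1
= 2 * (2 * (2 * (2 * (2 * hanoi_count(6) + 1) + 1) + 1) + 1) + 1
= 2 * (2 * (2 * (2 * (2 * (2 * hanoi_count(5) + 1) + 1) + 1) + 1) + 1) + 1
= 2 * (2 * (2 * (2 * (2 * (2 * (2 * hanoi_count(4) + 1) + 1) + 1) + 1) + 1) + 1) + 1
= 2 * (2 * (2 * (2 * (2 * (2 * (2 * (2 * hanoi_count(3) + 1) + 1) + 1) + 1) + 1) + 1) + 1) + 1
= 2 * (2 * (2 * (2 * (2 * (2 * (2 * (2 * (2 * hanoi_count(2) + 1) + 1) + 1) + 1) + 1) + 1) + 1) + 1) + 1
= 2 * (2 * (2 * (2 * (2 * (2 * (2 * (2 * (2 * (2 * hanoi_count(1) + 1) + 1) + 1) + 1) + 1) + 1) + 1) + 1) + 1) + 1
Now compute bottom-up:
hanoi_count(1) = 1
hanoi_count(2) = 2 * 1 + 1 = 3
hanoi_count(3) = 2 * 3 + 1 = 7
hanoi_count(4) = 2 * 7 + 1 = 15
hanoi_count(5) = 2 * 15 + 1 = 31
hanoi_count(6) = 2 * 31 + 1 = 63
hanoi_count(7) = 2 * 63 + 1 = 127
hanoi_count(8) = 2 * 127 + 1 = 255
hanoi_count(9) = 2 * 255 + 1 = 511
hanoi_count(10) = 2 * 511 + 1 = 1023
hanoi_count(11) = 2 * 1023 + 1 = 2047
= 2047


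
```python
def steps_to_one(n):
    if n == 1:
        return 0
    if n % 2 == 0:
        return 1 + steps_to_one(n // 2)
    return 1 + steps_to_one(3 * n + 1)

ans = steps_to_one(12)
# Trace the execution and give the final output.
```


steps_to_one(12)
12 is even -> steps_to_one(6)
6 is even -> steps_to_one(3)
3 is odd -> 3*3+1 = 10 -> steps_to_one(10)
10 is even -> steps_to_one(5)
5 is odd -> 3*5+1 = 16 -> steps_to_one(16)
16 is even -> steps_to_one(8)
8 is even -> steps_to_one(4)
4 is even -> steps_to_one(2)
2 is even -> steps_to_one(1)
Reached 1 after 9 steps
= 9


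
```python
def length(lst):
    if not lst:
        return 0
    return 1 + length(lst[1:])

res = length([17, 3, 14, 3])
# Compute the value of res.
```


length([17, 3, 14, 3])
= 1 + length([3, 14, 3])
= 1 + 1 + length([14, 3])
= 1 + 1 + 1 + length([3])
= 1 + 1 + 1 + 1 + length([])
= 1 + 1 + 1 + 1 + 0
= 4


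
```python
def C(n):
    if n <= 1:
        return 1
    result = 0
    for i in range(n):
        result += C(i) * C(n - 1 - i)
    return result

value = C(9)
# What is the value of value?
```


C(9)
= sum of C(i) * C(9-1-i) for i in 0..8
First compute sub-values bottom-up:
  C(0) = 1, C(1) = 1
  C(2) = 1*1 + 1*1 = 2
  C(3) = 1*2 + 1*1 + 2*1 = 5
  C(4) = 1*5 + 1*2 + 2*1 + 5*1 = 14
  C(5) = 1*14 + 1*5 + 2*2 + 5*1 + 14*1 = 42
  C(6) = 1*42 + 1*14 + 2*5 + 5*2 + 14*1 + 42*1 = 132
  C(7) = 1*132 + 1*42 + 2*14 + 5*5 + 14*2 + 42*1 + 132*1 = 429
  C(8) = 1*429 + 1*132 + 2*42 + 5*14 + 14*5 + 42*2 + 132*1 + 429*1 = 1430
Now C(9):
  C(0)*C(8) = 1*1430 = 1430
  C(1)*C(7) = 1*429 = 429
  C(2)*C(6) = 2*132 = 264
  C(3)*C(5) = 5*42 = 210
  C(4)*C(4) = 14*14 = 196
  C(5)*C(3) = 42*5 = 210
  C(6)*C(2) = 132*2 = 264
  C(7)*C(1) = 429*1 = 429
  C(8)*C(0) = 1430*1 = 1430
= 1430 + 429 + 264 + 210 + 196 + 210 + 264 + 429 + 1430
= 4862


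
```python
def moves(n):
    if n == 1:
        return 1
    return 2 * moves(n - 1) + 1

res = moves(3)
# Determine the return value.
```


moves(3)
= 2 * moves(2) + 1
= 2 * (2 * moves(1) + 1) + 1
Now compute bottom-up:
moves(1) = 1
moves(2) = 2 * 1 + 1 = 3
moves(3) = 2 * 3 + 1 = 7
= 7


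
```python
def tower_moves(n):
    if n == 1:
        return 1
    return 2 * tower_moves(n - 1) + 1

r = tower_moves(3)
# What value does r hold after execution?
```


tower_moves(3)
= 2 * tower_moves(2) + 1
= 2 * (2 * tower_moves(1) + 1) + 1
Now compute bottom-up:
tower_moves(1) = 1
tower_moves(2) = 2 * 1 + 1 = 3
tower_moves(3) = 2 * 3 + 1 = 7
= 7


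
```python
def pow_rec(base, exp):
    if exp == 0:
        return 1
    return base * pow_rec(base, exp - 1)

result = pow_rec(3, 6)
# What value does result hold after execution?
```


pow_rec(3, 6)
= 3 * pow_rec(3, 5)
= 3 * 3 * pow_rec(3, 4)
= 3 * 3 * 3 * pow_rec(3, 3)
= 3 * 3 * 3 * 3 * pow_rec(3, 2)
= 3 * 3 * 3 * 3 * 3 * pow_rec(3, 1)
= 3 * 3 * 3 * 3 * 3 * 3 * pow_rec(3, 0)
= 3 * 3 * 3 * 3 * 3 * 3 * 1
= 729


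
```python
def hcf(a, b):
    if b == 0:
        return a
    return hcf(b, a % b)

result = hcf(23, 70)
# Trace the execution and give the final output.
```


hcf(23, 70)
= hcf(70, 23 % 70) = hcf(70, 23)
= hcf(23, 70 % 23) = hcf(23, 1)
= hcf(1, 23 % 1) = hcf(1, 0)
b == 0, return a = 1


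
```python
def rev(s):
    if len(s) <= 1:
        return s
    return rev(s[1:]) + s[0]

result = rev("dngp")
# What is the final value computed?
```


rev("dngp")
= rev("ngp") + "d"
= rev("gp") + "n" + "d"
= rev("p") + "g" + "n" + "d"
= "p" + "g" + "n" + "d"
= "pgnd"


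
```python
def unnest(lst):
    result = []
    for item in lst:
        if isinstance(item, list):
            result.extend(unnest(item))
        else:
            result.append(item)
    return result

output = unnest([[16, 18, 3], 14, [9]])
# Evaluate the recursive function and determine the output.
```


unnest([[16, 18, 3], 14, [9]])
Processing each element:
  [16, 18, 3] is a list -> unnest recursively -> [16, 18, 3]
  14 is not a list -> append 14
  [9] is a list -> unnest recursively -> [9]
= [16, 18, 3, 14, 9]


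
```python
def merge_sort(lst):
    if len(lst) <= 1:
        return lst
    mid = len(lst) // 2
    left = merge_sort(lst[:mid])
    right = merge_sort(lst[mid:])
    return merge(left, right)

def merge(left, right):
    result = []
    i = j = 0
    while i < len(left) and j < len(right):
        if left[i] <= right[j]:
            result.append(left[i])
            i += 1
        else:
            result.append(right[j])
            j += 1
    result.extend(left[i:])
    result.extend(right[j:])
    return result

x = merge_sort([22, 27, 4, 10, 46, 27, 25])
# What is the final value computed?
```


merge_sort([22, 27, 4, 10, 46, 27, 25])
Split into [22, 27, 4] and [10, 46, 27, 25]
Left sorted: [4, 22, 27]
Right sorted: [10, 25, 27, 46]
Merge [4, 22, 27] and [10, 25, 27, 46]
= [4, 10, 22, 25, 27, 27, 46]


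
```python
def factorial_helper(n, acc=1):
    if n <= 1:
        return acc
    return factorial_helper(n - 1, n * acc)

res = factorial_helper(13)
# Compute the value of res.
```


factorial_helper(13, 1)
= factorial_helper(12, 13 * 1) = factorial_helper(12, 13)
= factorial_helper(11, 12 * 13) = factorial_helper(11, 156)
= factorial_helper(10, 11 * 156) = factorial_helper(10, 1716)
= factorial_helper(9, 10 * 1716) = factorial_helper(9, 17160)
= factorial_helper(8, 9 * 17160) = factorial_helper(8, 154440)
= factorial_helper(7, 8 * 154440) = factorial_helper(7, 1235520)
= factorial_helper(6, 7 * 1235520) = factorial_helper(6, 8648640)
= factorial_helper(5, 6 * 8648640) = factorial_helper(5, 51891840)
= factorial_helper(4, 5 * 51891840) = factorial_helper(4, 259459200)
= factorial_helper(3, 4 * 259459200) = factorial_helper(3, 1037836800)
= factorial_helper(2, 3 * 1037836800) = factorial_helper(2, 3113510400)
= factorial_helper(1, 2 * 3113510400) = factorial_helper(1, 6227020800)
n <= 1, return acc = 6227020800


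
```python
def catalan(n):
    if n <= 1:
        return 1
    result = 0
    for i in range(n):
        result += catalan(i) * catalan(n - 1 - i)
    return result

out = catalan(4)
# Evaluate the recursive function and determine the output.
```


catalan(4)
= sum of catalan(i) * catalan(4-1-i) for i in 0..3
First compute sub-values bottom-up:
  catalan(0) = 1, catalan(1) = 1
  catalan(2) = 1*1 + 1*1 = 2
  catalan(3) = 1*2 + 1*1 + 2*1 = 5
Now catalan(4):
  catalan(0)*catalan(3) = 1*5 = 5
  catalan(1)*catalan(2) = 1*2 = 2
  catalan(2)*catalan(1) = 2*1 = 2
  catalan(3)*catalan(0) = 5*1 = 5
= 5 + 2 + 2 + 5
= 14


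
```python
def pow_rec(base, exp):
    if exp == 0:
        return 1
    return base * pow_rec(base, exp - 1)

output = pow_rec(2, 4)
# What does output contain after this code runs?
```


pow_rec(2, 4)
= 2 * pow_rec(2, 3)
= 2 * 2 * pow_rec(2, 2)
= 2 * 2 * 2 * pow_rec(2, 1)
= 2 * 2 * 2 * 2 * pow_rec(2, 0)
= 2 * 2 * 2 * 2 * 1
= 16


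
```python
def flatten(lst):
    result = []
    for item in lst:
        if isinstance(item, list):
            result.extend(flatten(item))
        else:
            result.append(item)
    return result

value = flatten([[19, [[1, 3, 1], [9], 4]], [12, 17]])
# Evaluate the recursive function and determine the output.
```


flatten([[19, [[1, 3, 1], [9], 4]], [12, 17]])
Processing each element:
  [19, [[1, 3, 1], [9], 4]] is a list -> flatten recursively -> [19, 1, 3, 1, 9, 4]
  [12, 17] is a list -> flatten recursively -> [12, 17]
= [19, 1, 3, 1, 9, 4, 12, 17]


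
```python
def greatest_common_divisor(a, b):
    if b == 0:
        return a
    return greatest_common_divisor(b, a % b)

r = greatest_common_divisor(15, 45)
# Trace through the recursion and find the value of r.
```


greatest_common_divisor(15, 45)
= greatest_common_divisor(45, 15 % 45) = greatest_common_divisor(45, 15)
= greatest_common_divisor(15, 45 % 15) = greatest_common_divisor(15, 0)
b == 0, return a = 15


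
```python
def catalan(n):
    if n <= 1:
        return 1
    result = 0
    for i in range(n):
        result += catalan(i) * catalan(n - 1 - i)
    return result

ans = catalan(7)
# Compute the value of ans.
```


catalan(7)
= sum of catalan(i) * catalan(7-1-i) for i in 0..6
First compute sub-values bottom-up:
  catalan(0) = 1, catalan(1) = 1
  catalan(2) = 1*1 + 1*1 = 2
  catalan(3) = 1*2 + 1*1 + 2*1 = 5
  catalan(4) = 1*5 + 1*2 + 2*1 + 5*1 = 14
  catalan(5) = 1*14 + 1*5 + 2*2 + 5*1 + 14*1 = 42
  catalan(6) = 1*42 + 1*14 + 2*5 + 5*2 + 14*1 + 42*1 = 132
Now catalan(7):
  catalan(0)*catalan(6) = 1*132 = 132
  catalan(1)*catalan(5) = 1*42 = 42
  catalan(2)*catalan(4) = 2*14 = 28
  catalan(3)*catalan(3) = 5*5 = 25
  catalan(4)*catalan(2) = 14*2 = 28
  catalan(5)*catalan(1) = 42*1 = 42
  catalan(6)*catalan(0) = 132*1 = 132
= 132 + 42 + 28 + 25 + 28 + 42 + 132
= 429


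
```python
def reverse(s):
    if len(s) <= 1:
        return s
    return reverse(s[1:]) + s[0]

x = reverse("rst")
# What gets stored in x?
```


reverse("rst")
= reverse("st") + "r"
= reverse("t") + "s" + "r"
= "t" + "s" + "r"
= "tsr"


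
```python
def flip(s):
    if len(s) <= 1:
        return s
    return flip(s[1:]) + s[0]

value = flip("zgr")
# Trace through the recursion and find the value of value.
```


flip("zgr")
= flip("gr") + "z"
= flip("r") + "g" + "z"
= "r" + "g" + "z"
= "rgz"


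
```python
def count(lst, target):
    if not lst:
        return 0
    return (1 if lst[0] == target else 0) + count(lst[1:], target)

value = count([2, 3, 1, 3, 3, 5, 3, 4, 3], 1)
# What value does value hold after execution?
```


count([2, 3, 1, 3, 3, 5, 3, 4, 3], 1)
lst[0]=2 != 1: 0 + count([3, 1, 3, 3, 5, 3, 4, 3], 1)
lst[0]=3 != 1: 0 + count([1, 3, 3, 5, 3, 4, 3], 1)
lst[0]=1 == 1: 1 + count([3, 3, 5, 3, 4, 3], 1)
lst[0]=3 != 1: 0 + count([3, 5, 3, 4, 3], 1)
lst[0]=3 != 1: 0 + count([5, 3, 4, 3], 1)
lst[0]=5 != 1: 0 + count([3, 4, 3], 1)
lst[0]=3 != 1: 0 + count([4, 3], 1)
lst[0]=4 != 1: 0 + count([3], 1)
lst[0]=3 != 1: 0 + count([], 1)
= 1


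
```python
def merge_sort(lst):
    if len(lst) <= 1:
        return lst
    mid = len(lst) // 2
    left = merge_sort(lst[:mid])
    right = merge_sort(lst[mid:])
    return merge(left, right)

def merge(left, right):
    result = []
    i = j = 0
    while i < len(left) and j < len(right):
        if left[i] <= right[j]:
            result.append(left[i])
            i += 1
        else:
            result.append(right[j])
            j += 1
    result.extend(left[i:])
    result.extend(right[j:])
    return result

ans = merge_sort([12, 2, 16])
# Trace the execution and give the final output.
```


merge_sort([12, 2, 16])
Split into [12] and [2, 16]
Left sorted: [12]
Right sorted: [2, 16]
Merge [12] and [2, 16]
= [2, 12, 16]


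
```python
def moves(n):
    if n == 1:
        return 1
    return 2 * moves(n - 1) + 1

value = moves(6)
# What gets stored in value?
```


moves(6)
= 2 * moves(5) + 1
= 2 * (2 * moves(4) + 1) + 1
= 2 * (2 * (2 * moves(3) + 1) + 1) + 1
= 2 * (2 * (2 * (2 * moves(2) + 1) + 1) + 1) + 1
= 2 * (2 * (2 * (2 * (2 * moves(1) + 1) + 1) + 1) + 1) + 1
Now compute bottom-up:
moves(1) = 1
moves(2) = 2 * 1 + 1 = 3
moves(3) = 2 * 3 + 1 = 7
moves(4) = 2 * 7 + 1 = 15
moves(5) = 2 * 15 + 1 = 31
moves(6) = 2 * 31 + 1 = 63
= 63


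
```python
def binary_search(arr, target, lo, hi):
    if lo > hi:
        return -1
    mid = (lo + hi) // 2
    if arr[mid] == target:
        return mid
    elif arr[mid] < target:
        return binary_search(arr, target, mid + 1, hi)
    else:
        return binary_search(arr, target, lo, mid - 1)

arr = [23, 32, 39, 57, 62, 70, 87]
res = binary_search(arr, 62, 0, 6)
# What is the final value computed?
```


binary_search(arr, 62, 0, 6)
lo=0, hi=6, mid=3, arr[mid]=57
57 < 62, search right half
lo=4, hi=6, mid=5, arr[mid]=70
70 > 62, search left half
lo=4, hi=4, mid=4, arr[mid]=62
arr[4] == 62, found at index 4
= 4


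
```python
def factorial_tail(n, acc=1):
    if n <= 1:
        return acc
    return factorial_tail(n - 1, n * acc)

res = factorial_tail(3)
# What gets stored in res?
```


factorial_tail(3, 1)
= factorial_tail(2, 3 * 1) = factorial_tail(2, 3)
= factorial_tail(1, 2 * 3) = factorial_tail(1, 6)
n <= 1, return acc = 6


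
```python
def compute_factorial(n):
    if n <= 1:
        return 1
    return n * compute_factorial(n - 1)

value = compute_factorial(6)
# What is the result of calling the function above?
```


compute_factorial(6)
= 6 * compute_factorial(5)
= 6 * 5 * compute_factorial(4)
= 6 * 5 * 4 * compute_factorial(3)
= 6 * 5 * 4 * 3 * compute_factorial(2)
= 6 * 5 * 4 * 3 * 2 * compute_factorial(1)
= 6 * 5 * 4 * 3 * 2 * 1
= 720


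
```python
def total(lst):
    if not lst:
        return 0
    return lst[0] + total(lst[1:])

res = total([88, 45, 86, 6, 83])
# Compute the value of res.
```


total([88, 45, 86, 6, 83])
= 88 + total([45, 86, 6, 83])
= 88 + 45 + total([86, 6, 83])
= 88 + 45 + 86 + total([6, 83])
= 88 + 45 + 86 + 6 + total([83])
= 88 + 45 + 86 + 6 + 83 + total([])
= 88 + 45 + 86 + 6 + 83 + 0
= 308


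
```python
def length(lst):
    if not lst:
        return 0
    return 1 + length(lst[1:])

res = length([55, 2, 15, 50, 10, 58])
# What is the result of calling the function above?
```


length([55, 2, 15, 50, 10, 58])
= 1 + length([2, 15, 50, 10, 58])
= 1 + 1 + length([15, 50, 10, 58])
= 1 + 1 + 1 + length([50, 10, 58])
= 1 + 1 + 1 + 1 + length([10, 58])
= 1 + 1 + 1 + 1 + 1 + length([58])
= 1 + 1 + 1 + 1 + 1 + 1 + length([])
= 1 + 1 + 1 + 1 + 1 + 1 + 0
= 6


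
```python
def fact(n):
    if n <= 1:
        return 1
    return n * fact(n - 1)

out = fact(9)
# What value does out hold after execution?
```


fact(9)
= 9 * fact(8)
= 9 * 8 * fact(7)
= 9 * 8 * 7 * fact(6)
= 9 * 8 * 7 * 6 * fact(5)
= 9 * 8 * 7 * 6 * 5 * fact(4)
= 9 * 8 * 7 * 6 * 5 * 4 * fact(3)
= 9 * 8 * 7 * 6 * 5 * 4 * 3 * fact(2)
= 9 * 8 * 7 * 6 * 5 * 4 * 3 * 2 * fact(1)
= 9 * 8 * 7 * 6 * 5 * 4 * 3 * 2 * 1
= 362880


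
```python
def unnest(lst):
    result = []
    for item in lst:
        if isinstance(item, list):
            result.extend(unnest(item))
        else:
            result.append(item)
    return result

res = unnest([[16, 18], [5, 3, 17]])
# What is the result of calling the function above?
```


unnest([[16, 18], [5, 3, 17]])
Processing each element:
  [16, 18] is a list -> unnest recursively -> [16, 18]
  [5, 3, 17] is a list -> unnest recursively -> [5, 3, 17]
= [16, 18, 5, 3, 17]


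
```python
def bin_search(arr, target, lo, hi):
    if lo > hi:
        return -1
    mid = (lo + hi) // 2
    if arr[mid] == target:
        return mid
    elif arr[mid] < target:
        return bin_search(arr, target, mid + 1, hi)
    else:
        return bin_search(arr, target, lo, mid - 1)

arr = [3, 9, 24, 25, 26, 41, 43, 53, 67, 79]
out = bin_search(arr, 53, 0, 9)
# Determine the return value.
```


bin_search(arr, 53, 0, 9)
lo=0, hi=9, mid=4, arr[mid]=26
26 < 53, search right half
lo=5, hi=9, mid=7, arr[mid]=53
arr[7] == 53, found at index 7
= 7


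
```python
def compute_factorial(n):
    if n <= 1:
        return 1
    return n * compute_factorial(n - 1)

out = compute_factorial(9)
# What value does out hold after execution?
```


compute_factorial(9)
= 9 * compute_factorial(8)
= 9 * 8 * compute_factorial(7)
= 9 * 8 * 7 * compute_factorial(6)
= 9 * 8 * 7 * 6 * compute_factorial(5)
= 9 * 8 * 7 * 6 * 5 * compute_factorial(4)
= 9 * 8 * 7 * 6 * 5 * 4 * compute_factorial(3)
= 9 * 8 * 7 * 6 * 5 * 4 * 3 * compute_factorial(2)
= 9 * 8 * 7 * 6 * 5 * 4 * 3 * 2 * compute_factorial(1)
= 9 * 8 * 7 * 6 * 5 * 4 * 3 * 2 * 1
= 362880


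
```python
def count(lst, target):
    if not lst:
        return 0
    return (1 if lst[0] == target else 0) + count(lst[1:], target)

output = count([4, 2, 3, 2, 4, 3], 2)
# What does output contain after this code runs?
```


count([4, 2, 3, 2, 4, 3], 2)
lst[0]=4 != 2: 0 + count([2, 3, 2, 4, 3], 2)
lst[0]=2 == 2: 1 + count([3, 2, 4, 3], 2)
lst[0]=3 != 2: 0 + count([2, 4, 3], 2)
lst[0]=2 == 2: 1 + count([4, 3], 2)
lst[0]=4 != 2: 0 + count([3], 2)
lst[0]=3 != 2: 0 + count([], 2)
= 2


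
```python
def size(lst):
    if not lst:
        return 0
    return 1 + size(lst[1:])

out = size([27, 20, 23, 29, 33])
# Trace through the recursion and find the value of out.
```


size([27, 20, 23, 29, 33])
= 1 + size([20, 23, 29, 33])
= 1 + 1 + size([23, 29, 33])
= 1 + 1 + 1 + size([29, 33])
= 1 + 1 + 1 + 1 + size([33])
= 1 + 1 + 1 + 1 + 1 + size([])
= 1 + 1 + 1 + 1 + 1 + 0
= 5


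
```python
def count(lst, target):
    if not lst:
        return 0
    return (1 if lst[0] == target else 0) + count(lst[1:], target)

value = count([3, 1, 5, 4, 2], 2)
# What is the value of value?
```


count([3, 1, 5, 4, 2], 2)
lst[0]=3 != 2: 0 + count([1, 5, 4, 2], 2)
lst[0]=1 != 2: 0 + count([5, 4, 2], 2)
lst[0]=5 != 2: 0 + count([4, 2], 2)
lst[0]=4 != 2: 0 + count([2], 2)
lst[0]=2 == 2: 1 + count([], 2)
= 1


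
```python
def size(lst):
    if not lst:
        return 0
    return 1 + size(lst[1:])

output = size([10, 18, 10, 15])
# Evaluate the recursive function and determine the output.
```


size([10, 18, 10, 15])
= 1 + size([18, 10, 15])
= 1 + 1 + size([10, 15])
= 1 + 1 + 1 + size([15])
= 1 + 1 + 1 + 1 + size([])
= 1 + 1 + 1 + 1 + 0
= 4


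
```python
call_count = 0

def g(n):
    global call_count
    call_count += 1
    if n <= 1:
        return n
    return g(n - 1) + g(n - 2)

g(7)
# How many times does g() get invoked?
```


g(7) calls g(6) and g(5); each non-base call branches into two more.
Let C(k) = total number of calls made by g(k), including the call to g(k) itself.
Base cases: C(0) = 1, C(1) = 1
Recurrence: C(k) = 1 + C(k-1) + C(k-2)
  C(2) = 1 + C(1) + C(0) = 1 + 1 + 1 = 3
  C(3) = 1 + C(2) + C(1) = 1 + 3 + 1 = 5
  C(4) = 1 + C(3) + C(2) = 1 + 5 + 3 = 9
  C(5) = 1 + C(4) + C(3) = 1 + 9 + 5 = 15
  C(6) = 1 + C(5) + C(4) = 1 + 15 + 9 = 25
  C(7) = 1 + C(6) + C(5) = 1 + 25 + 15 = 41
Total calls = C(7) = 41


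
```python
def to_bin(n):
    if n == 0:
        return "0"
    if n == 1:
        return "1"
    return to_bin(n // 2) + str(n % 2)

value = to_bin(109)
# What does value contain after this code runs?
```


to_bin(109)
= to_bin(54) + "1"
= to_bin(27) + "0" + "1"
= to_bin(13) + "1" + "0" + "1"
= to_bin(6) + "1" + "1" + "0" + "1"
= to_bin(3) + "0" + "1" + "1" + "0" + "1"
= to_bin(1) + "1" + "0" + "1" + "1" + "0" + "1"
= "1" + "1" + "0" + "1" + "1" + "0" + "1"
= "1101101"


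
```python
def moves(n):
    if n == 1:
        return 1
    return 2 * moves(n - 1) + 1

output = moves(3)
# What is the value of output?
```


moves(3)
= 2 * moves(2) + 1
= 2 * (2 * moves(1) + 1) + 1
Now compute bottom-up:
moves(1) = 1
moves(2) = 2 * 1 + 1 = 3
moves(3) = 2 * 3 + 1 = 7
= 7


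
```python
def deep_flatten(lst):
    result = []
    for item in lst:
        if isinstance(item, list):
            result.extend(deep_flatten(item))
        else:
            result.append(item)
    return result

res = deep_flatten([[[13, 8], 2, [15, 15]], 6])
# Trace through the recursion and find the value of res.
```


deep_flatten([[[13, 8], 2, [15, 15]], 6])
Processing each element:
  [[13, 8], 2, [15, 15]] is a list -> deep_flatten recursively -> [13, 8, 2, 15, 15]
  6 is not a list -> append 6
= [13, 8, 2, 15, 15, 6]


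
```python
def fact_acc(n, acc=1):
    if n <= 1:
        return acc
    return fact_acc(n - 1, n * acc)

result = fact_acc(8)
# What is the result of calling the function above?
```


fact_acc(8, 1)
= fact_acc(7, 8 * 1) = fact_acc(7, 8)
= fact_acc(6, 7 * 8) = fact_acc(6, 56)
= fact_acc(5, 6 * 56) = fact_acc(5, 336)
= fact_acc(4, 5 * 336) = fact_acc(4, 1680)
= fact_acc(3, 4 * 1680) = fact_acc(3, 6720)
= fact_acc(2, 3 * 6720) = fact_acc(2, 20160)
= fact_acc(1, 2 * 20160) = fact_acc(1, 40320)
n <= 1, return acc = 40320


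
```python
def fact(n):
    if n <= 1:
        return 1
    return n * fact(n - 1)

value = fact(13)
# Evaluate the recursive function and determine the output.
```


fact(13)
= 13 * fact(12)
= 13 * 12 * fact(11)
= 13 * 12 * 11 * fact(10)
= 13 * 12 * 11 * 10 * fact(9)
= 13 * 12 * 11 * 10 * 9 * fact(8)
= 13 * 12 * 11 * 10 * 9 * 8 * fact(7)
= 13 * 12 * 11 * 10 * 9 * 8 * 7 * fact(6)
= 13 * 12 * 11 * 10 * 9 * 8 * 7 * 6 * fact(5)
= 13 * 12 * 11 * 10 * 9 * 8 * 7 * 6 * 5 * fact(4)
= 13 * 12 * 11 * 10 * 9 * 8 * 7 * 6 * 5 * 4 * fact(3)
= 13 * 12 * 11 * 10 * 9 * 8 * 7 * 6 * 5 * 4 * 3 * fact(2)
= 13 * 12 * 11 * 10 * 9 * 8 * 7 * 6 * 5 * 4 * 3 * 2 * fact(1)
= 13 * 12 * 11 * 10 * 9 * 8 * 7 * 6 * 5 * 4 * 3 * 2 * 1
= 6227020800
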